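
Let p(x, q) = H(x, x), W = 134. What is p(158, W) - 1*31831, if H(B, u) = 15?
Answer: -31816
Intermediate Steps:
p(x, q) = 15
p(158, W) - 1*31831 = 15 - 1*31831 = 15 - 31831 = -31816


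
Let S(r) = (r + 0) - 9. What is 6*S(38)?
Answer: 174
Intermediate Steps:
S(r) = -9 + r (S(r) = r - 9 = -9 + r)
6*S(38) = 6*(-9 + 38) = 6*29 = 174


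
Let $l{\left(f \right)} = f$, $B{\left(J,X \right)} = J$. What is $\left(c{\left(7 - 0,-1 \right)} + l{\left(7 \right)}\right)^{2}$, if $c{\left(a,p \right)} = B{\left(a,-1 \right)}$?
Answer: $196$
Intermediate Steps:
$c{\left(a,p \right)} = a$
$\left(c{\left(7 - 0,-1 \right)} + l{\left(7 \right)}\right)^{2} = \left(\left(7 - 0\right) + 7\right)^{2} = \left(\left(7 + 0\right) + 7\right)^{2} = \left(7 + 7\right)^{2} = 14^{2} = 196$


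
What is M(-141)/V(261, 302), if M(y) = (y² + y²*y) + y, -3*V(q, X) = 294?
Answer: 2783481/98 ≈ 28403.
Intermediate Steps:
V(q, X) = -98 (V(q, X) = -⅓*294 = -98)
M(y) = y + y² + y³ (M(y) = (y² + y³) + y = y + y² + y³)
M(-141)/V(261, 302) = -141*(1 - 141 + (-141)²)/(-98) = -141*(1 - 141 + 19881)*(-1/98) = -141*19741*(-1/98) = -2783481*(-1/98) = 2783481/98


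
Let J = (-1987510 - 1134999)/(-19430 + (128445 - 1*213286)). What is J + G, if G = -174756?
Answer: -18218860367/104271 ≈ -1.7473e+5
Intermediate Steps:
J = 3122509/104271 (J = -3122509/(-19430 + (128445 - 213286)) = -3122509/(-19430 - 84841) = -3122509/(-104271) = -3122509*(-1/104271) = 3122509/104271 ≈ 29.946)
J + G = 3122509/104271 - 174756 = -18218860367/104271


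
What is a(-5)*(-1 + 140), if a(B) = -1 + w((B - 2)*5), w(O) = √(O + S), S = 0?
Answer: -139 + 139*I*√35 ≈ -139.0 + 822.33*I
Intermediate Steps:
w(O) = √O (w(O) = √(O + 0) = √O)
a(B) = -1 + √(-10 + 5*B) (a(B) = -1 + √((B - 2)*5) = -1 + √((-2 + B)*5) = -1 + √(-10 + 5*B))
a(-5)*(-1 + 140) = (-1 + √(-10 + 5*(-5)))*(-1 + 140) = (-1 + √(-10 - 25))*139 = (-1 + √(-35))*139 = (-1 + I*√35)*139 = -139 + 139*I*√35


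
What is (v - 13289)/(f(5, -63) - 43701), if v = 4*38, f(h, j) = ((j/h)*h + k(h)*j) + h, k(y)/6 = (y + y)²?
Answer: 13137/81559 ≈ 0.16107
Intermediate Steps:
k(y) = 24*y² (k(y) = 6*(y + y)² = 6*(2*y)² = 6*(4*y²) = 24*y²)
f(h, j) = h + j + 24*j*h² (f(h, j) = ((j/h)*h + (24*h²)*j) + h = (j + 24*j*h²) + h = h + j + 24*j*h²)
v = 152
(v - 13289)/(f(5, -63) - 43701) = (152 - 13289)/((5 - 63 + 24*(-63)*5²) - 43701) = -13137/((5 - 63 + 24*(-63)*25) - 43701) = -13137/((5 - 63 - 37800) - 43701) = -13137/(-37858 - 43701) = -13137/(-81559) = -13137*(-1/81559) = 13137/81559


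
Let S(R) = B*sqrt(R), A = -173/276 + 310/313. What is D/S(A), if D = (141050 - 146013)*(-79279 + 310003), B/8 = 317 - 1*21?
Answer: -286270803*sqrt(678383367)/9297656 ≈ -8.0194e+5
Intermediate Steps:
B = 2368 (B = 8*(317 - 1*21) = 8*(317 - 21) = 8*296 = 2368)
A = 31411/86388 (A = -173*1/276 + 310*(1/313) = -173/276 + 310/313 = 31411/86388 ≈ 0.36360)
S(R) = 2368*sqrt(R)
D = -1145083212 (D = -4963*230724 = -1145083212)
D/S(A) = -1145083212*sqrt(678383367)/37190624 = -286270803*sqrt(678383367)/9297656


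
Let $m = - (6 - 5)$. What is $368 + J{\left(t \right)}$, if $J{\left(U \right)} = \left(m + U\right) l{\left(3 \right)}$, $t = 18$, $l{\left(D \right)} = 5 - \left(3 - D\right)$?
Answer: $453$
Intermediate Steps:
$l{\left(D \right)} = 2 + D$ ($l{\left(D \right)} = 5 + \left(-3 + D\right) = 2 + D$)
$m = -1$ ($m = - (6 - 5) = \left(-1\right) 1 = -1$)
$J{\left(U \right)} = -5 + 5 U$ ($J{\left(U \right)} = \left(-1 + U\right) \left(2 + 3\right) = \left(-1 + U\right) 5 = -5 + 5 U$)
$368 + J{\left(t \right)} = 368 + \left(-5 + 5 \cdot 18\right) = 368 + \left(-5 + 90\right) = 368 + 85 = 453$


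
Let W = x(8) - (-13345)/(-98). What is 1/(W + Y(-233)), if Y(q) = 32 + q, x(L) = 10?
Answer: -98/32063 ≈ -0.0030565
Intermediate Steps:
W = -12365/98 (W = 10 - (-13345)/(-98) = 10 - (-13345)*(-1)/98 = 10 - 85*157/98 = 10 - 13345/98 = -12365/98 ≈ -126.17)
1/(W + Y(-233)) = 1/(-12365/98 + (32 - 233)) = 1/(-12365/98 - 201) = 1/(-32063/98) = -98/32063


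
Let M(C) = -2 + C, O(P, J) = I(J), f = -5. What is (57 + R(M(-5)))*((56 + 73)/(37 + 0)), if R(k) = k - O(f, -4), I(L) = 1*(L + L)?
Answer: 7482/37 ≈ 202.22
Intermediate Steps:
I(L) = 2*L (I(L) = 1*(2*L) = 2*L)
O(P, J) = 2*J
R(k) = 8 + k (R(k) = k - 2*(-4) = k - 1*(-8) = k + 8 = 8 + k)
(57 + R(M(-5)))*((56 + 73)/(37 + 0)) = (57 + (8 + (-2 - 5)))*((56 + 73)/(37 + 0)) = (57 + (8 - 7))*(129/37) = (57 + 1)*(129*(1/37)) = 58*(129/37) = 7482/37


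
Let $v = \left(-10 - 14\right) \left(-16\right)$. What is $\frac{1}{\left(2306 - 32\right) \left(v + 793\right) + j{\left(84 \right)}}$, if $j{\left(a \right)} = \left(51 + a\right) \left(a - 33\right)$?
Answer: $\frac{1}{2683383} \approx 3.7266 \cdot 10^{-7}$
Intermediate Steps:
$v = 384$ ($v = \left(-24\right) \left(-16\right) = 384$)
$j{\left(a \right)} = \left(-33 + a\right) \left(51 + a\right)$ ($j{\left(a \right)} = \left(51 + a\right) \left(-33 + a\right) = \left(-33 + a\right) \left(51 + a\right)$)
$\frac{1}{\left(2306 - 32\right) \left(v + 793\right) + j{\left(84 \right)}} = \frac{1}{\left(2306 - 32\right) \left(384 + 793\right) + \left(-1683 + 84^{2} + 18 \cdot 84\right)} = \frac{1}{2274 \cdot 1177 + \left(-1683 + 7056 + 1512\right)} = \frac{1}{2676498 + 6885} = \frac{1}{2683383}$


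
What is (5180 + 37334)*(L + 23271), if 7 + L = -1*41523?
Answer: -776263126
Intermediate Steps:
L = -41530 (L = -7 - 1*41523 = -7 - 41523 = -41530)
(5180 + 37334)*(L + 23271) = (5180 + 37334)*(-41530 + 23271) = 42514*(-18259) = -776263126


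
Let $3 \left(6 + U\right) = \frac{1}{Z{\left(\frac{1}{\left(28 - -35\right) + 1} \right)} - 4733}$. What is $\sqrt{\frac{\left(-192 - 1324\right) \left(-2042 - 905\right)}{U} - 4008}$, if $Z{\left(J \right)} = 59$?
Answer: $\frac{4 i \sqrt{6758822559846}}{12019} \approx 865.22 i$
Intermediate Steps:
$U = - \frac{84133}{14022}$ ($U = -6 + \frac{1}{3 \left(59 - 4733\right)} = -6 + \frac{1}{3 \left(-4674\right)} = -6 + \frac{1}{3} \left(- \frac{1}{4674}\right) = -6 - \frac{1}{14022} = - \frac{84133}{14022} \approx -6.0001$)
$\sqrt{\frac{\left(-192 - 1324\right) \left(-2042 - 905\right)}{U} - 4008} = \sqrt{\frac{\left(-192 - 1324\right) \left(-2042 - 905\right)}{- \frac{84133}{14022}} - 4008} = \sqrt{\left(-1516\right) \left(-2947\right) \left(- \frac{14022}{84133}\right) - 4008} = \sqrt{4467652 \left(- \frac{14022}{84133}\right) - 4008} = \sqrt{- \frac{8949345192}{12019} - 4008} = \sqrt{- \frac{8997517344}{12019}} = \frac{4 i \sqrt{6758822559846}}{12019}$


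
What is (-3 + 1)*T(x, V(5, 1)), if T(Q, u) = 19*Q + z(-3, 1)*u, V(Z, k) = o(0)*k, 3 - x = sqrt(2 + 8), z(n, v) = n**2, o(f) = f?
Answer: -114 + 38*sqrt(10) ≈ 6.1665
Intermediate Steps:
x = 3 - sqrt(10) (x = 3 - sqrt(2 + 8) = 3 - sqrt(10) ≈ -0.16228)
V(Z, k) = 0 (V(Z, k) = 0*k = 0)
T(Q, u) = 9*u + 19*Q (T(Q, u) = 19*Q + (-3)**2*u = 19*Q + 9*u = 9*u + 19*Q)
(-3 + 1)*T(x, V(5, 1)) = (-3 + 1)*(9*0 + 19*(3 - sqrt(10))) = -2*(0 + (57 - 19*sqrt(10))) = -2*(57 - 19*sqrt(10)) = -114 + 38*sqrt(10)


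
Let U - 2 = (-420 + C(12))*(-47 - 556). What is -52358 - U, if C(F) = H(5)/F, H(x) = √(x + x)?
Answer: -305620 + 201*√10/4 ≈ -3.0546e+5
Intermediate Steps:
H(x) = √2*√x (H(x) = √(2*x) = √2*√x)
C(F) = √10/F (C(F) = (√2*√5)/F = √10/F)
U = 253262 - 201*√10/4 (U = 2 + (-420 + √10/12)*(-47 - 556) = 2 + (-420 + √10*(1/12))*(-603) = 2 + (-420 + √10/12)*(-603) = 2 + (253260 - 201*√10/4) = 253262 - 201*√10/4 ≈ 2.5310e+5)
-52358 - U = -52358 - (253262 - 201*√10/4) = -52358 + (-253262 + 201*√10/4) = -305620 + 201*√10/4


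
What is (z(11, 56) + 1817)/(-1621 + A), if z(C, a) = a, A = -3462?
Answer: -1873/5083 ≈ -0.36848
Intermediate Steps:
(z(11, 56) + 1817)/(-1621 + A) = (56 + 1817)/(-1621 - 3462) = 1873/(-5083) = 1873*(-1/5083) = -1873/5083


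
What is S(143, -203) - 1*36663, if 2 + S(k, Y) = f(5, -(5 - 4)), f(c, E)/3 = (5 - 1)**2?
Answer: -36617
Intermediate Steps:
f(c, E) = 48 (f(c, E) = 3*(5 - 1)**2 = 3*4**2 = 3*16 = 48)
S(k, Y) = 46 (S(k, Y) = -2 + 48 = 46)
S(143, -203) - 1*36663 = 46 - 1*36663 = 46 - 36663 = -36617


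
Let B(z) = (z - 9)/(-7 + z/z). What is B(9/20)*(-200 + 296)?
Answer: 684/5 ≈ 136.80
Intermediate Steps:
B(z) = 3/2 - z/6 (B(z) = (-9 + z)/(-7 + 1) = (-9 + z)/(-6) = (-9 + z)*(-1/6) = 3/2 - z/6)
B(9/20)*(-200 + 296) = (3/2 - 3/(2*20))*(-200 + 296) = (3/2 - 3/(2*20))*96 = (3/2 - 1/6*9/20)*96 = (3/2 - 3/40)*96 = (57/40)*96 = 684/5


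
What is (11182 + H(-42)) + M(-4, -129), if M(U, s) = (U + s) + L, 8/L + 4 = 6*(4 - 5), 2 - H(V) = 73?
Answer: 54886/5 ≈ 10977.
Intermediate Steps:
H(V) = -71 (H(V) = 2 - 1*73 = 2 - 73 = -71)
L = -4/5 (L = 8/(-4 + 6*(4 - 5)) = 8/(-4 + 6*(-1)) = 8/(-4 - 6) = 8/(-10) = 8*(-1/10) = -4/5 ≈ -0.80000)
M(U, s) = -4/5 + U + s (M(U, s) = (U + s) - 4/5 = -4/5 + U + s)
(11182 + H(-42)) + M(-4, -129) = (11182 - 71) + (-4/5 - 4 - 129) = 11111 - 669/5 = 54886/5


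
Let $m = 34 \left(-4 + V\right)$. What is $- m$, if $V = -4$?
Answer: $272$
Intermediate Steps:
$m = -272$ ($m = 34 \left(-4 - 4\right) = 34 \left(-8\right) = -272$)
$- m = \left(-1\right) \left(-272\right) = 272$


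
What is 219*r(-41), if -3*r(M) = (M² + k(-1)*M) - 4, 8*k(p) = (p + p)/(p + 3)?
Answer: -982361/8 ≈ -1.2280e+5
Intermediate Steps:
k(p) = p/(4*(3 + p)) (k(p) = ((p + p)/(p + 3))/8 = ((2*p)/(3 + p))/8 = (2*p/(3 + p))/8 = p/(4*(3 + p)))
r(M) = 4/3 - M²/3 + M/24 (r(M) = -((M² + ((¼)*(-1)/(3 - 1))*M) - 4)/3 = -((M² + ((¼)*(-1)/2)*M) - 4)/3 = -((M² + ((¼)*(-1)*(½))*M) - 4)/3 = -((M² - M/8) - 4)/3 = -(-4 + M² - M/8)/3 = 4/3 - M²/3 + M/24)
219*r(-41) = 219*(4/3 - ⅓*(-41)² + (1/24)*(-41)) = 219*(4/3 - ⅓*1681 - 41/24) = 219*(4/3 - 1681/3 - 41/24) = 219*(-13457/24) = -982361/8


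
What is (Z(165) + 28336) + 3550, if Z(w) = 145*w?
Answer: 55811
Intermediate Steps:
(Z(165) + 28336) + 3550 = (145*165 + 28336) + 3550 = (23925 + 28336) + 3550 = 52261 + 3550 = 55811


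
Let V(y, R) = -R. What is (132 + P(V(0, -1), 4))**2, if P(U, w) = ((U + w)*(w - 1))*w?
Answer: 36864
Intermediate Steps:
P(U, w) = w*(-1 + w)*(U + w) (P(U, w) = ((U + w)*(-1 + w))*w = ((-1 + w)*(U + w))*w = w*(-1 + w)*(U + w))
(132 + P(V(0, -1), 4))**2 = (132 + 4*(4**2 - (-1)*(-1) - 1*4 - 1*(-1)*4))**2 = (132 + 4*(16 - 1*1 - 4 + 1*4))**2 = (132 + 4*(16 - 1 - 4 + 4))**2 = (132 + 4*15)**2 = (132 + 60)**2 = 192**2 = 36864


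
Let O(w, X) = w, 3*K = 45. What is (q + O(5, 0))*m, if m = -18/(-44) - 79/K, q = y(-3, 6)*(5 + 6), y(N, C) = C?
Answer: -113813/330 ≈ -344.89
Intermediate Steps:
K = 15 (K = (⅓)*45 = 15)
q = 66 (q = 6*(5 + 6) = 6*11 = 66)
m = -1603/330 (m = -18/(-44) - 79/15 = -18*(-1/44) - 79*1/15 = 9/22 - 79/15 = -1603/330 ≈ -4.8576)
(q + O(5, 0))*m = (66 + 5)*(-1603/330) = 71*(-1603/330) = -113813/330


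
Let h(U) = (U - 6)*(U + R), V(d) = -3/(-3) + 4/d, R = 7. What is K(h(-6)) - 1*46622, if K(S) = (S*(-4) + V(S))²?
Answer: -398282/9 ≈ -44254.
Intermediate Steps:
V(d) = 1 + 4/d (V(d) = -3*(-⅓) + 4/d = 1 + 4/d)
h(U) = (-6 + U)*(7 + U) (h(U) = (U - 6)*(U + 7) = (-6 + U)*(7 + U))
K(S) = (-4*S + (4 + S)/S)² (K(S) = (S*(-4) + (4 + S)/S)² = (-4*S + (4 + S)/S)²)
K(h(-6)) - 1*46622 = (-4 - (-42 - 6 + (-6)²) + 4*(-42 - 6 + (-6)²)²)²/(-42 - 6 + (-6)²)² - 1*46622 = (-4 - (-42 - 6 + 36) + 4*(-42 - 6 + 36)²)²/(-42 - 6 + 36)² - 46622 = (-4 - 1*(-12) + 4*(-12)²)²/(-12)² - 46622 = (-4 + 12 + 4*144)²/144 - 46622 = (-4 + 12 + 576)²/144 - 46622 = (1/144)*584² - 46622 = (1/144)*341056 - 46622 = 21316/9 - 46622 = -398282/9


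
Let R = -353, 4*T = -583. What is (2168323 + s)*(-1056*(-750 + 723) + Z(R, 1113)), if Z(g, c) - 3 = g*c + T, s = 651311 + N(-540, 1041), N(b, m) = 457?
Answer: -4111915465189/4 ≈ -1.0280e+12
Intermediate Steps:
T = -583/4 (T = (¼)*(-583) = -583/4 ≈ -145.75)
s = 651768 (s = 651311 + 457 = 651768)
Z(g, c) = -571/4 + c*g (Z(g, c) = 3 + (g*c - 583/4) = 3 + (c*g - 583/4) = 3 + (-583/4 + c*g) = -571/4 + c*g)
(2168323 + s)*(-1056*(-750 + 723) + Z(R, 1113)) = (2168323 + 651768)*(-1056*(-750 + 723) + (-571/4 + 1113*(-353))) = 2820091*(-1056*(-27) + (-571/4 - 392889)) = 2820091*(28512 - 1572127/4) = 2820091*(-1458079/4) = -4111915465189/4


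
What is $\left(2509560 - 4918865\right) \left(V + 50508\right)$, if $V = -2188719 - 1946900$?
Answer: $9842278357855$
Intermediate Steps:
$V = -4135619$ ($V = -2188719 - 1946900 = -4135619$)
$\left(2509560 - 4918865\right) \left(V + 50508\right) = \left(2509560 - 4918865\right) \left(-4135619 + 50508\right) = \left(-2409305\right) \left(-4085111\right) = 9842278357855$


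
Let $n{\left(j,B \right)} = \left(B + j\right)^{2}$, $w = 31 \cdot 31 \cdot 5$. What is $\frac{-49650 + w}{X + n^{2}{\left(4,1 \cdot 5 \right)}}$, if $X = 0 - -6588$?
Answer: $- \frac{44845}{13149} \approx -3.4105$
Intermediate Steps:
$w = 4805$ ($w = 961 \cdot 5 = 4805$)
$X = 6588$ ($X = 0 + 6588 = 6588$)
$\frac{-49650 + w}{X + n^{2}{\left(4,1 \cdot 5 \right)}} = \frac{-49650 + 4805}{6588 + \left(\left(1 \cdot 5 + 4\right)^{2}\right)^{2}} = - \frac{44845}{6588 + \left(\left(5 + 4\right)^{2}\right)^{2}} = - \frac{44845}{6588 + \left(9^{2}\right)^{2}} = - \frac{44845}{6588 + 81^{2}} = - \frac{44845}{6588 + 6561} = - \frac{44845}{13149}$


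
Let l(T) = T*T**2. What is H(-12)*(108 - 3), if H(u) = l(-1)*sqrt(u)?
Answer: -210*I*sqrt(3) ≈ -363.73*I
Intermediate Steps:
l(T) = T**3
H(u) = -sqrt(u) (H(u) = (-1)**3*sqrt(u) = -sqrt(u))
H(-12)*(108 - 3) = (-sqrt(-12))*(108 - 3) = -2*I*sqrt(3)*105 = -210*I*sqrt(3)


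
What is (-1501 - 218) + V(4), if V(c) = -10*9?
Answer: -1809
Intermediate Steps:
V(c) = -90
(-1501 - 218) + V(4) = (-1501 - 218) - 90 = -1719 - 90 = -1809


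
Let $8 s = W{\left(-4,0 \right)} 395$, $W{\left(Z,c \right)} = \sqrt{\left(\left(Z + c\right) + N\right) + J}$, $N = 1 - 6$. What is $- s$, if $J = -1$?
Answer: $- \frac{395 i \sqrt{10}}{8} \approx - 156.14 i$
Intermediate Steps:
$N = -5$ ($N = 1 - 6 = -5$)
$W{\left(Z,c \right)} = \sqrt{-6 + Z + c}$ ($W{\left(Z,c \right)} = \sqrt{\left(\left(Z + c\right) - 5\right) - 1} = \sqrt{\left(-5 + Z + c\right) - 1} = \sqrt{-6 + Z + c}$)
$s = \frac{395 i \sqrt{10}}{8}$ ($s = \frac{\sqrt{-6 - 4 + 0} \cdot 395}{8} = \frac{\sqrt{-10} \cdot 395}{8} = \frac{i \sqrt{10} \cdot 395}{8} = \frac{395 i \sqrt{10}}{8} \approx 156.14 i$)
$- s = - \frac{395 i \sqrt{10}}{8}$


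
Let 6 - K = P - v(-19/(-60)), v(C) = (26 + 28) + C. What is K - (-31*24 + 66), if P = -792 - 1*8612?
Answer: 608539/60 ≈ 10142.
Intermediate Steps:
P = -9404 (P = -792 - 8612 = -9404)
v(C) = 54 + C
K = 567859/60 (K = 6 - (-9404 - (54 - 19/(-60))) = 6 - (-9404 - (54 - 19*(-1/60))) = 6 - (-9404 - (54 + 19/60)) = 6 - (-9404 - 1*3259/60) = 6 - (-9404 - 3259/60) = 6 - 1*(-567499/60) = 6 + 567499/60 = 567859/60 ≈ 9464.3)
K - (-31*24 + 66) = 567859/60 - (-31*24 + 66) = 567859/60 - (-744 + 66) = 567859/60 - 1*(-678) = 567859/60 + 678 = 608539/60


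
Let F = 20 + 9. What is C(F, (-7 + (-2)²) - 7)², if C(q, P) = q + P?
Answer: 361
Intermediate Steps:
F = 29
C(q, P) = P + q
C(F, (-7 + (-2)²) - 7)² = (((-7 + (-2)²) - 7) + 29)² = (((-7 + 4) - 7) + 29)² = ((-3 - 7) + 29)² = (-10 + 29)² = 19² = 361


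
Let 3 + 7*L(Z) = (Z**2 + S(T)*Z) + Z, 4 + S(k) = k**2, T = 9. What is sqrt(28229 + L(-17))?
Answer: sqrt(1375941)/7 ≈ 167.57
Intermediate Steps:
S(k) = -4 + k**2
L(Z) = -3/7 + Z**2/7 + 78*Z/7 (L(Z) = -3/7 + ((Z**2 + (-4 + 9**2)*Z) + Z)/7 = -3/7 + ((Z**2 + (-4 + 81)*Z) + Z)/7 = -3/7 + ((Z**2 + 77*Z) + Z)/7 = -3/7 + (Z**2 + 78*Z)/7 = -3/7 + (Z**2/7 + 78*Z/7) = -3/7 + Z**2/7 + 78*Z/7)
sqrt(28229 + L(-17)) = sqrt(28229 + (-3/7 + (1/7)*(-17)**2 + (78/7)*(-17))) = sqrt(28229 + (-3/7 + (1/7)*289 - 1326/7)) = sqrt(28229 + (-3/7 + 289/7 - 1326/7)) = sqrt(28229 - 1040/7) = sqrt(196563/7) = sqrt(1375941)/7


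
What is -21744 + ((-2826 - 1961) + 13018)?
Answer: -13513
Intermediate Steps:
-21744 + ((-2826 - 1961) + 13018) = -21744 + (-4787 + 13018) = -21744 + 8231 = -13513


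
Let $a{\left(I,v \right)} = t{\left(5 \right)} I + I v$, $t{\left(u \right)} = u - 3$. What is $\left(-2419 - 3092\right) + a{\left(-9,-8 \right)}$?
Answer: $-5457$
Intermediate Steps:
$t{\left(u \right)} = -3 + u$
$a{\left(I,v \right)} = 2 I + I v$ ($a{\left(I,v \right)} = \left(-3 + 5\right) I + I v = 2 I + I v$)
$\left(-2419 - 3092\right) + a{\left(-9,-8 \right)} = \left(-2419 - 3092\right) - 9 \left(2 - 8\right) = -5511 - -54 = -5511 + 54 = -5457$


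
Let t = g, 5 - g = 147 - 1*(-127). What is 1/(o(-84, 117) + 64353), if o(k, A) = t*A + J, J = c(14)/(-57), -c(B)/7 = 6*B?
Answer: 19/624916 ≈ 3.0404e-5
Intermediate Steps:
c(B) = -42*B
g = -269 (g = 5 - (147 - 1*(-127)) = 5 - (147 + 127) = 5 - 1*274 = 5 - 274 = -269)
J = 196/19 (J = -42*14/(-57) = -588*(-1/57) = 196/19 ≈ 10.316)
t = -269
o(k, A) = 196/19 - 269*A (o(k, A) = -269*A + 196/19 = 196/19 - 269*A)
1/(o(-84, 117) + 64353) = 1/((196/19 - 269*117) + 64353) = 1/((196/19 - 31473) + 64353) = 1/(-597791/19 + 64353) = 1/(624916/19) = 19/624916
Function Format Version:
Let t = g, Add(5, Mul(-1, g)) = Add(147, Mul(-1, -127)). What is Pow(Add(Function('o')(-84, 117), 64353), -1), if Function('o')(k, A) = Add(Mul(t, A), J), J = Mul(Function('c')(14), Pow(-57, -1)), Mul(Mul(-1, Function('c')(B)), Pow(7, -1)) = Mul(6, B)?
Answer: Rational(19, 624916) ≈ 3.0404e-5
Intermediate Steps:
Function('c')(B) = Mul(-42, B) (Function('c')(B) = Mul(-7, Mul(6, B)) = Mul(-42, B))
g = -269 (g = Add(5, Mul(-1, Add(147, Mul(-1, -127)))) = Add(5, Mul(-1, Add(147, 127))) = Add(5, Mul(-1, 274)) = Add(5, -274) = -269)
J = Rational(196, 19) (J = Mul(Mul(-42, 14), Pow(-57, -1)) = Mul(-588, Rational(-1, 57)) = Rational(196, 19) ≈ 10.316)
t = -269
Function('o')(k, A) = Add(Rational(196, 19), Mul(-269, A)) (Function('o')(k, A) = Add(Mul(-269, A), Rational(196, 19)) = Add(Rational(196, 19), Mul(-269, A)))
Pow(Add(Function('o')(-84, 117), 64353), -1) = Pow(Add(Add(Rational(196, 19), Mul(-269, 117)), 64353), -1) = Pow(Add(Add(Rational(196, 19), -31473), 64353), -1) = Pow(Add(Rational(-597791, 19), 64353), -1) = Pow(Rational(624916, 19), -1) = Rational(19, 624916)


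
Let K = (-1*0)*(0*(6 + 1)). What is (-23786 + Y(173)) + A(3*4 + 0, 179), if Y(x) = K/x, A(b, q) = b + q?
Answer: -23595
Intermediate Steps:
K = 0 (K = 0*(0*7) = 0*0 = 0)
Y(x) = 0 (Y(x) = 0/x = 0)
(-23786 + Y(173)) + A(3*4 + 0, 179) = (-23786 + 0) + ((3*4 + 0) + 179) = -23786 + ((12 + 0) + 179) = -23786 + (12 + 179) = -23786 + 191 = -23595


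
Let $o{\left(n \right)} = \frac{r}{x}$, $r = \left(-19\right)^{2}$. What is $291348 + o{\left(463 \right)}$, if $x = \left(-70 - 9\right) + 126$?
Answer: $\frac{13693717}{47} \approx 2.9136 \cdot 10^{5}$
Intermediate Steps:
$r = 361$
$x = 47$ ($x = -79 + 126 = 47$)
$o{\left(n \right)} = \frac{361}{47}$
$291348 + o{\left(463 \right)} = 291348 + \frac{361}{47} = \frac{13693717}{47}$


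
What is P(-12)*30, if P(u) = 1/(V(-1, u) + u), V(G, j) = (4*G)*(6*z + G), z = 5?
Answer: -15/64 ≈ -0.23438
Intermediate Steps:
V(G, j) = 4*G*(30 + G) (V(G, j) = (4*G)*(6*5 + G) = (4*G)*(30 + G) = 4*G*(30 + G))
P(u) = 1/(-116 + u) (P(u) = 1/(4*(-1)*(30 - 1) + u) = 1/(4*(-1)*29 + u) = 1/(-116 + u))
P(-12)*30 = 30/(-116 - 12) = 30/(-128) = -1/128*30 = -15/64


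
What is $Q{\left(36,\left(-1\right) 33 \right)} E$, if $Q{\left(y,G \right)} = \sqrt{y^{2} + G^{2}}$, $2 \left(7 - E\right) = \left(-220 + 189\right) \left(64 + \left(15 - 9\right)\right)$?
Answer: $3276 \sqrt{265} \approx 53329.0$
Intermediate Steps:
$E = 1092$ ($E = 7 - \frac{\left(-220 + 189\right) \left(64 + \left(15 - 9\right)\right)}{2} = 7 - \frac{\left(-31\right) \left(64 + 6\right)}{2} = 7 - \frac{\left(-31\right) 70}{2} = 7 - -1085 = 7 + 1085 = 1092$)
$Q{\left(y,G \right)} = \sqrt{G^{2} + y^{2}}$
$Q{\left(36,\left(-1\right) 33 \right)} E = \sqrt{\left(\left(-1\right) 33\right)^{2} + 36^{2}} \cdot 1092 = \sqrt{\left(-33\right)^{2} + 1296} \cdot 1092 = \sqrt{1089 + 1296} \cdot 1092 = \sqrt{2385} \cdot 1092 = 3 \sqrt{265} \cdot 1092 = 3276 \sqrt{265}$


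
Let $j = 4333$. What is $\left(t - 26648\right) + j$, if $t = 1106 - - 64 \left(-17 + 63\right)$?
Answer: $-18265$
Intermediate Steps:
$t = 4050$ ($t = 1106 - \left(-64\right) 46 = 1106 - -2944 = 1106 + 2944 = 4050$)
$\left(t - 26648\right) + j = \left(4050 - 26648\right) + 4333 = -22598 + 4333 = -18265$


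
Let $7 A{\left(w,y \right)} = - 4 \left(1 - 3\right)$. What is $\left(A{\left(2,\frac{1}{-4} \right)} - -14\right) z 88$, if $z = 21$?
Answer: $27984$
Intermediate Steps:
$A{\left(w,y \right)} = \frac{8}{7}$ ($A{\left(w,y \right)} = \frac{\left(-4\right) \left(1 - 3\right)}{7} = \frac{\left(-4\right) \left(-2\right)}{7} = \frac{1}{7} \cdot 8 = \frac{8}{7}$)
$\left(A{\left(2,\frac{1}{-4} \right)} - -14\right) z 88 = \left(\frac{8}{7} - -14\right) 21 \cdot 88 = \left(\frac{8}{7} + 14\right) 21 \cdot 88 = \frac{106}{7} \cdot 21 \cdot 88 = 318 \cdot 88 = 27984$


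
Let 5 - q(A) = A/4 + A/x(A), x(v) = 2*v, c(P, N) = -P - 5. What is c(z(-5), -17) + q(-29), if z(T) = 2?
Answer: 19/4 ≈ 4.7500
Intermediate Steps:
c(P, N) = -5 - P
q(A) = 9/2 - A/4 (q(A) = 5 - (A/4 + A/((2*A))) = 5 - (A*(¼) + A*(1/(2*A))) = 5 - (A/4 + ½) = 5 - (½ + A/4) = 5 + (-½ - A/4) = 9/2 - A/4)
c(z(-5), -17) + q(-29) = (-5 - 1*2) + (9/2 - ¼*(-29)) = (-5 - 2) + (9/2 + 29/4) = -7 + 47/4 = 19/4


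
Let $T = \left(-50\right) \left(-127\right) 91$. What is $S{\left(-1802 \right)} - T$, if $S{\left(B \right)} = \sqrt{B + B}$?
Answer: $-577850 + 2 i \sqrt{901} \approx -5.7785 \cdot 10^{5} + 60.033 i$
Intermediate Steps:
$S{\left(B \right)} = \sqrt{2} \sqrt{B}$ ($S{\left(B \right)} = \sqrt{2 B} = \sqrt{2} \sqrt{B}$)
$T = 577850$ ($T = 6350 \cdot 91 = 577850$)
$S{\left(-1802 \right)} - T = \sqrt{2} \sqrt{-1802} - 577850 = \sqrt{2} i \sqrt{1802} - 577850 = 2 i \sqrt{901} - 577850 = -577850 + 2 i \sqrt{901}$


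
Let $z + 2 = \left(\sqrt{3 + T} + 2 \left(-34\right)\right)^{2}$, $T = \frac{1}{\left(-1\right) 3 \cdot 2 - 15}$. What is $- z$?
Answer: $- \frac{97124}{21} + \frac{136 \sqrt{1302}}{21} \approx -4391.3$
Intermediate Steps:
$T = - \frac{1}{21}$ ($T = \frac{1}{\left(-3\right) 2 - 15} = \frac{1}{-6 - 15} = \frac{1}{-21} = - \frac{1}{21} \approx -0.047619$)
$z = -2 + \left(-68 + \frac{\sqrt{1302}}{21}\right)^{2}$ ($z = -2 + \left(\sqrt{3 - \frac{1}{21}} + 2 \left(-34\right)\right)^{2} = -2 + \left(\sqrt{\frac{62}{21}} - 68\right)^{2} = -2 + \left(\frac{\sqrt{1302}}{21} - 68\right)^{2} = -2 + \left(-68 + \frac{\sqrt{1302}}{21}\right)^{2} \approx 4391.3$)
$- z = - (\frac{97124}{21} - \frac{136 \sqrt{1302}}{21}) = - \frac{97124}{21} + \frac{136 \sqrt{1302}}{21}$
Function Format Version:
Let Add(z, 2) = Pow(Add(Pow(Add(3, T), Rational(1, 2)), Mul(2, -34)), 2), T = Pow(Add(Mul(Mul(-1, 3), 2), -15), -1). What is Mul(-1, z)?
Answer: Add(Rational(-97124, 21), Mul(Rational(136, 21), Pow(1302, Rational(1, 2)))) ≈ -4391.3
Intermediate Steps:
T = Rational(-1, 21) (T = Pow(Add(Mul(-3, 2), -15), -1) = Pow(Add(-6, -15), -1) = Pow(-21, -1) = Rational(-1, 21) ≈ -0.047619)
z = Add(-2, Pow(Add(-68, Mul(Rational(1, 21), Pow(1302, Rational(1, 2)))), 2)) (z = Add(-2, Pow(Add(Pow(Add(3, Rational(-1, 21)), Rational(1, 2)), Mul(2, -34)), 2)) = Add(-2, Pow(Add(Pow(Rational(62, 21), Rational(1, 2)), -68), 2)) = Add(-2, Pow(Add(Mul(Rational(1, 21), Pow(1302, Rational(1, 2))), -68), 2)) = Add(-2, Pow(Add(-68, Mul(Rational(1, 21), Pow(1302, Rational(1, 2)))), 2)) ≈ 4391.3)
Mul(-1, z) = Mul(-1, Add(Rational(97124, 21), Mul(Rational(-136, 21), Pow(1302, Rational(1, 2))))) = Add(Rational(-97124, 21), Mul(Rational(136, 21), Pow(1302, Rational(1, 2))))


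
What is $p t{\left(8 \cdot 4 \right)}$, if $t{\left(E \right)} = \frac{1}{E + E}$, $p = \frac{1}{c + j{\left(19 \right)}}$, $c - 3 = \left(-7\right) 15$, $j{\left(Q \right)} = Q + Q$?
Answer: $- \frac{1}{4096} \approx -0.00024414$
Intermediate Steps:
$j{\left(Q \right)} = 2 Q$
$c = -102$ ($c = 3 - 105 = -102$)
$p = - \frac{1}{64}$ ($p = \frac{1}{-102 + 2 \cdot 19} = \frac{1}{-102 + 38} = \frac{1}{-64} = - \frac{1}{64} \approx -0.015625$)
$t{\left(E \right)} = \frac{1}{2 E}$
$p t{\left(8 \cdot 4 \right)} = - \frac{\frac{1}{2} \frac{1}{8 \cdot 4}}{64} = - \frac{\frac{1}{2} \cdot \frac{1}{32}}{64} = \left(- \frac{1}{64}\right) \frac{1}{64} = - \frac{1}{4096}$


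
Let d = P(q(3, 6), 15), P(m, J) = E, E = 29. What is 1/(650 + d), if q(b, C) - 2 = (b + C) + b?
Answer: 1/679 ≈ 0.0014728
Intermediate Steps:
q(b, C) = 2 + C + 2*b (q(b, C) = 2 + ((b + C) + b) = 2 + ((C + b) + b) = 2 + (C + 2*b) = 2 + C + 2*b)
P(m, J) = 29
d = 29
1/(650 + d) = 1/(650 + 29) = 1/679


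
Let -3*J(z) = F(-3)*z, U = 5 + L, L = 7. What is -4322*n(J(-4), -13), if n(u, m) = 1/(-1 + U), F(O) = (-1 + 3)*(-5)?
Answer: -4322/11 ≈ -392.91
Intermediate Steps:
F(O) = -10 (F(O) = 2*(-5) = -10)
U = 12 (U = 5 + 7 = 12)
J(z) = 10*z/3 (J(z) = -(-10)*z/3 = 10*z/3)
n(u, m) = 1/11 (n(u, m) = 1/(-1 + 12) = 1/11)
-4322*n(J(-4), -13) = -4322*1/11 = -4322/11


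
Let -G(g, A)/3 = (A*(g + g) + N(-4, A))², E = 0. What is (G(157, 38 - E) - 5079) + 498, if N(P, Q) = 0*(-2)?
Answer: -427122453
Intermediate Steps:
N(P, Q) = 0
G(g, A) = -12*A²*g² (G(g, A) = -3*(A*(g + g) + 0)² = -3*(A*(2*g) + 0)² = -3*(2*A*g + 0)² = -3*4*A²*g² = -12*A²*g²)
(G(157, 38 - E) - 5079) + 498 = (-12*(38 - 1*0)²*157² - 5079) + 498 = (-12*(38 + 0)²*24649 - 5079) + 498 = (-12*38²*24649 - 5079) + 498 = (-12*1444*24649 - 5079) + 498 = (-427117872 - 5079) + 498 = -427122951 + 498 = -427122453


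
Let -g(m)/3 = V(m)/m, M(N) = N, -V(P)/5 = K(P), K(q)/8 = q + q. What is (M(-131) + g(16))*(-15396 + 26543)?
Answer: 1215023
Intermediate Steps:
K(q) = 16*q (K(q) = 8*(q + q) = 8*(2*q) = 16*q)
V(P) = -80*P
g(m) = 240 (g(m) = -3*(-80*m)/m = -3*(-80) = 240)
(M(-131) + g(16))*(-15396 + 26543) = (-131 + 240)*(-15396 + 26543) = 109*11147 = 1215023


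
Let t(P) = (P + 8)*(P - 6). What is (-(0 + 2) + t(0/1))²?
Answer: 2500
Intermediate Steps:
t(P) = (-6 + P)*(8 + P) (t(P) = (8 + P)*(-6 + P) = (-6 + P)*(8 + P))
(-(0 + 2) + t(0/1))² = (-(0 + 2) + (-48 + (0/1)² + 2*(0/1)))² = (-1*2 + (-48 + (0*1)² + 2*(0*1)))² = (-2 + (-48 + 0² + 2*0))² = (-2 + (-48 + 0 + 0))² = (-2 - 48)² = (-50)² = 2500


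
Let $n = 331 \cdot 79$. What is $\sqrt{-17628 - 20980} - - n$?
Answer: $26149 + 4 i \sqrt{2413} \approx 26149.0 + 196.49 i$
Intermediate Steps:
$n = 26149$
$\sqrt{-17628 - 20980} - - n = \sqrt{-17628 - 20980} - \left(-1\right) 26149 = \sqrt{-38608} - -26149 = 4 i \sqrt{2413} + 26149 = 26149 + 4 i \sqrt{2413}$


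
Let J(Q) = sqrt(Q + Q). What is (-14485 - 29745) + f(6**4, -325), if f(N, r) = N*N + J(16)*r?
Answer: 1635386 - 1300*sqrt(2) ≈ 1.6335e+6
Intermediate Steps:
J(Q) = sqrt(2)*sqrt(Q) (J(Q) = sqrt(2*Q) = sqrt(2)*sqrt(Q))
f(N, r) = N**2 + 4*r*sqrt(2) (f(N, r) = N*N + (sqrt(2)*sqrt(16))*r = N**2 + (sqrt(2)*4)*r = N**2 + (4*sqrt(2))*r = N**2 + 4*r*sqrt(2))
(-14485 - 29745) + f(6**4, -325) = (-14485 - 29745) + ((6**4)**2 + 4*(-325)*sqrt(2)) = -44230 + (1296**2 - 1300*sqrt(2)) = -44230 + (1679616 - 1300*sqrt(2)) = 1635386 - 1300*sqrt(2)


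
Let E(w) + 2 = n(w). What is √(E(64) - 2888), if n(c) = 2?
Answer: 38*I*√2 ≈ 53.74*I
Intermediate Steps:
E(w) = 0 (E(w) = -2 + 2 = 0)
√(E(64) - 2888) = √(0 - 2888) = √(-2888) = 38*I*√2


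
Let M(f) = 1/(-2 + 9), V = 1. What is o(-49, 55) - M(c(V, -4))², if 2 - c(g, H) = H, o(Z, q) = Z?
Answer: -2402/49 ≈ -49.020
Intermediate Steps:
c(g, H) = 2 - H
M(f) = ⅐ (M(f) = 1/7 = ⅐)
o(-49, 55) - M(c(V, -4))² = -49 - (⅐)² = -49 - 1*1/49 = -49 - 1/49 = -2402/49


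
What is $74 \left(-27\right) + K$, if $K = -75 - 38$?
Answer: $-2111$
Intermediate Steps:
$K = -113$ ($K = -75 - 38 = -113$)
$74 \left(-27\right) + K = 74 \left(-27\right) - 113 = -1998 - 113 = -2111$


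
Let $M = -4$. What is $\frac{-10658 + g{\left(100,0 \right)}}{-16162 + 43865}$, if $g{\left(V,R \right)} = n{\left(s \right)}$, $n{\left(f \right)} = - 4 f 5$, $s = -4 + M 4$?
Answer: $- \frac{10258}{27703} \approx -0.37029$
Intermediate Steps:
$s = -20$ ($s = -4 - 16 = -20$)
$n{\left(f \right)} = - 20 f$
$g{\left(V,R \right)} = 400$ ($g{\left(V,R \right)} = \left(-20\right) \left(-20\right) = 400$)
$\frac{-10658 + g{\left(100,0 \right)}}{-16162 + 43865} = \frac{-10658 + 400}{-16162 + 43865} = - \frac{10258}{27703}$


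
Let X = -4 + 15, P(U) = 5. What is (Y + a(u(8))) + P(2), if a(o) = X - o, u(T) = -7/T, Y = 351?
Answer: 2943/8 ≈ 367.88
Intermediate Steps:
X = 11
a(o) = 11 - o
(Y + a(u(8))) + P(2) = (351 + (11 - (-7)/8)) + 5 = (351 + (11 - 1*(-7/8))) + 5 = (351 + (11 + 7/8)) + 5 = (351 + 95/8) + 5 = 2903/8 + 5 = 2943/8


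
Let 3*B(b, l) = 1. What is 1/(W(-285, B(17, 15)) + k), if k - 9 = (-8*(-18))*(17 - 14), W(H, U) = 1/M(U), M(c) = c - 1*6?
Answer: 17/7494 ≈ 0.0022685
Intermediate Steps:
B(b, l) = ⅓ (B(b, l) = (⅓)*1 = ⅓)
M(c) = -6 + c (M(c) = c - 6 = -6 + c)
W(H, U) = 1/(-6 + U)
k = 441 (k = 9 + (-8*(-18))*(17 - 14) = 9 + 144*3 = 9 + 432 = 441)
1/(W(-285, B(17, 15)) + k) = 1/(1/(-6 + ⅓) + 441) = 1/(1/(-17/3) + 441) = 1/(-3/17 + 441) = 1/(7494/17) = 17/7494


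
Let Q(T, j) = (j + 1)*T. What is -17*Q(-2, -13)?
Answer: -408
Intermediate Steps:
Q(T, j) = T*(1 + j) (Q(T, j) = (1 + j)*T = T*(1 + j))
-17*Q(-2, -13) = -(-34)*(1 - 13) = -(-34)*(-12) = -17*24 = -408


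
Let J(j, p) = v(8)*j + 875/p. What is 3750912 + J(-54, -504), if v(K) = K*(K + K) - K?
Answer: 269598979/72 ≈ 3.7444e+6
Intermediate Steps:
v(K) = -K + 2*K² (v(K) = K*(2*K) - K = 2*K² - K = -K + 2*K²)
J(j, p) = 120*j + 875/p (J(j, p) = (8*(-1 + 2*8))*j + 875/p = (8*(-1 + 16))*j + 875/p = (8*15)*j + 875/p = 120*j + 875/p)
3750912 + J(-54, -504) = 3750912 + (120*(-54) + 875/(-504)) = 3750912 + (-6480 + 875*(-1/504)) = 3750912 + (-6480 - 125/72) = 3750912 - 466685/72 = 269598979/72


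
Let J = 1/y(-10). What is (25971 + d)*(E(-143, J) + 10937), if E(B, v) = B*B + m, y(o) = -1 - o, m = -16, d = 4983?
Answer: 971026980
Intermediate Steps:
J = ⅑ (J = 1/(-1 - 1*(-10)) = 1/(-1 + 10) = 1/9 = ⅑ ≈ 0.11111)
E(B, v) = -16 + B² (E(B, v) = B*B - 16 = B² - 16 = -16 + B²)
(25971 + d)*(E(-143, J) + 10937) = (25971 + 4983)*((-16 + (-143)²) + 10937) = 30954*((-16 + 20449) + 10937) = 30954*(20433 + 10937) = 30954*31370 = 971026980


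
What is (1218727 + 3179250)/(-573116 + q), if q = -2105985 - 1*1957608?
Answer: -4397977/4636709 ≈ -0.94851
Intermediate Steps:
q = -4063593 (q = -2105985 - 1957608 = -4063593)
(1218727 + 3179250)/(-573116 + q) = (1218727 + 3179250)/(-573116 - 4063593) = 4397977/(-4636709) = 4397977*(-1/4636709) = -4397977/4636709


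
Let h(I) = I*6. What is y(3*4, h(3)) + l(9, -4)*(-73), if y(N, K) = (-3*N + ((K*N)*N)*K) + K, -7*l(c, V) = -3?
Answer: 326247/7 ≈ 46607.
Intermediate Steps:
l(c, V) = 3/7 (l(c, V) = -⅐*(-3) = 3/7)
h(I) = 6*I
y(N, K) = K - 3*N + K²*N² (y(N, K) = (-3*N + (K*N²)*K) + K = (-3*N + K²*N²) + K = K - 3*N + K²*N²)
y(3*4, h(3)) + l(9, -4)*(-73) = (6*3 - 9*4 + (6*3)²*(3*4)²) + (3/7)*(-73) = (18 - 3*12 + 18²*12²) - 219/7 = (18 - 36 + 324*144) - 219/7 = (18 - 36 + 46656) - 219/7 = 46638 - 219/7 = 326247/7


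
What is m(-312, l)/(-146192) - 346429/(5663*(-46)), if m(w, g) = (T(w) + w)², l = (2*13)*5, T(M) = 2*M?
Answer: -11098506715/2380170226 ≈ -4.6629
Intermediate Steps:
l = 130 (l = 26*5 = 130)
m(w, g) = 9*w² (m(w, g) = (2*w + w)² = (3*w)² = 9*w²)
m(-312, l)/(-146192) - 346429/(5663*(-46)) = (9*(-312)²)/(-146192) - 346429/(5663*(-46)) = (9*97344)*(-1/146192) - 346429/(-260498) = 876096*(-1/146192) - 346429*(-1/260498) = -54756/9137 + 346429/260498 = -11098506715/2380170226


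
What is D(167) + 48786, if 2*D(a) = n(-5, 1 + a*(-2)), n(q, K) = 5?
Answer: 97577/2 ≈ 48789.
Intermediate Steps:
D(a) = 5/2 (D(a) = (1/2)*5 = 5/2)
D(167) + 48786 = 5/2 + 48786 = 97577/2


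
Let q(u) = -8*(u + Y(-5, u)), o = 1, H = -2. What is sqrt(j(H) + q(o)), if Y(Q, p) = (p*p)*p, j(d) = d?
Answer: 3*I*sqrt(2) ≈ 4.2426*I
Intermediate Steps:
Y(Q, p) = p**3 (Y(Q, p) = p**2*p = p**3)
q(u) = -8*u - 8*u**3 (q(u) = -8*(u + u**3) = -8*u - 8*u**3)
sqrt(j(H) + q(o)) = sqrt(-2 + 8*1*(-1 - 1*1**2)) = sqrt(-2 + 8*1*(-1 - 1*1)) = sqrt(-2 + 8*1*(-1 - 1)) = sqrt(-2 + 8*1*(-2)) = sqrt(-2 - 16) = sqrt(-18) = 3*I*sqrt(2)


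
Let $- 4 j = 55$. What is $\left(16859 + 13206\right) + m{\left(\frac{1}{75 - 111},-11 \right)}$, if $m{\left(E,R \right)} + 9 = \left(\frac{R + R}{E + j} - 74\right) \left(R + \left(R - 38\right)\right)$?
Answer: $\frac{1066406}{31} \approx 34400.0$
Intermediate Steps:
$j = - \frac{55}{4}$ ($j = \left(- \frac{1}{4}\right) 55 = - \frac{55}{4} \approx -13.75$)
$m{\left(E,R \right)} = -9 + \left(-74 + \frac{2 R}{- \frac{55}{4} + E}\right) \left(-38 + 2 R\right)$ ($m{\left(E,R \right)} = -9 + \left(\frac{R + R}{E - \frac{55}{4}} - 74\right) \left(R + \left(R - 38\right)\right) = -9 + \left(\frac{2 R}{- \frac{55}{4} + E} - 74\right) \left(R + \left(-38 + R\right)\right) = -9 + \left(\frac{2 R}{- \frac{55}{4} + E} - 74\right) \left(-38 + 2 R\right) = -9 + \left(-74 + \frac{2 R}{- \frac{55}{4} + E}\right) \left(-38 + 2 R\right)$)
$\left(16859 + 13206\right) + m{\left(\frac{1}{75 - 111},-11 \right)} = \left(16859 + 13206\right) + \frac{-154165 + 16 \left(-11\right)^{2} + 7836 \left(-11\right) + \frac{11212}{75 - 111} - 592 \frac{1}{75 - 111} \left(-11\right)}{-55 + \frac{4}{75 - 111}} = 30065 + \frac{-154165 + 16 \cdot 121 - 86196 + \frac{11212}{-36} - 592 \frac{1}{-36} \left(-11\right)}{-55 + \frac{4}{-36}} = 30065 + \frac{-154165 + 1936 - 86196 + 11212 \left(- \frac{1}{36}\right) - \left(- \frac{148}{9}\right) \left(-11\right)}{-55 + 4 \left(- \frac{1}{36}\right)} = 30065 + \frac{-154165 + 1936 - 86196 - \frac{2803}{9} - \frac{1628}{9}}{-55 - \frac{1}{9}} = 30065 + \frac{1}{- \frac{496}{9}} \left(- \frac{716752}{3}\right) = 30065 - - \frac{134391}{31} = 30065 + \frac{134391}{31} = \frac{1066406}{31}$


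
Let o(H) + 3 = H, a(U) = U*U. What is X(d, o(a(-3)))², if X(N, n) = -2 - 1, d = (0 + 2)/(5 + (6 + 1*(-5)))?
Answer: 9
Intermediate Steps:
a(U) = U²
o(H) = -3 + H
d = ⅓ (d = 2/(5 + (6 - 5)) = 2/(5 + 1) = 2/6 = 2*(⅙) = ⅓ ≈ 0.33333)
X(N, n) = -3
X(d, o(a(-3)))² = (-3)² = 9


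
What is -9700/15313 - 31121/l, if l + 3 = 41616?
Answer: -880201973/637219869 ≈ -1.3813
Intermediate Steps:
l = 41613 (l = -3 + 41616 = 41613)
-9700/15313 - 31121/l = -9700/15313 - 31121/41613 = -880201973/637219869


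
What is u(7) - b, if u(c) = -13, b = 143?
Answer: -156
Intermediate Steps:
u(7) - b = -13 - 1*143 = -13 - 143 = -156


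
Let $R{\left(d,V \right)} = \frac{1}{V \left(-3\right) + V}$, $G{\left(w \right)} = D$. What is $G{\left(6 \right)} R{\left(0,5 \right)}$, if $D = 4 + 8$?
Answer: $- \frac{6}{5} \approx -1.2$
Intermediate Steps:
$D = 12$
$G{\left(w \right)} = 12$
$R{\left(d,V \right)} = - \frac{1}{2 V}$ ($R{\left(d,V \right)} = \frac{1}{- 3 V + V} = \frac{1}{\left(-2\right) V} = - \frac{1}{2 V}$)
$G{\left(6 \right)} R{\left(0,5 \right)} = 12 \left(- \frac{1}{2 \cdot 5}\right) = 12 \left(\left(- \frac{1}{2}\right) \frac{1}{5}\right) = 12 \left(- \frac{1}{10}\right) = - \frac{6}{5}$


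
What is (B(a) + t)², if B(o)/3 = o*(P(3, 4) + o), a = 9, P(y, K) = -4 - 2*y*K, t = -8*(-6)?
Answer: 216225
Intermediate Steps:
t = 48
P(y, K) = -4 - 2*K*y
B(o) = 3*o*(-28 + o) (B(o) = 3*(o*((-4 - 2*4*3) + o)) = 3*(o*((-4 - 24) + o)) = 3*(o*(-28 + o)) = 3*o*(-28 + o))
(B(a) + t)² = (3*9*(-28 + 9) + 48)² = (3*9*(-19) + 48)² = (-513 + 48)² = (-465)² = 216225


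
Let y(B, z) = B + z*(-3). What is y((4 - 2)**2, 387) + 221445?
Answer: 220288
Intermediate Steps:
y(B, z) = B - 3*z
y((4 - 2)**2, 387) + 221445 = ((4 - 2)**2 - 3*387) + 221445 = (2**2 - 1161) + 221445 = (4 - 1161) + 221445 = -1157 + 221445 = 220288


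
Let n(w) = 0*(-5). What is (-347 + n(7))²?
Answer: 120409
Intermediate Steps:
n(w) = 0
(-347 + n(7))² = (-347 + 0)² = (-347)² = 120409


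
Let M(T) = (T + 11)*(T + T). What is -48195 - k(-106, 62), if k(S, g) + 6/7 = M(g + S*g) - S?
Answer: -592656961/7 ≈ -8.4665e+7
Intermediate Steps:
M(T) = 2*T*(11 + T) (M(T) = (11 + T)*(2*T) = 2*T*(11 + T))
k(S, g) = -6/7 - S + 2*(g + S*g)*(11 + g + S*g) (k(S, g) = -6/7 + (2*(g + S*g)*(11 + (g + S*g)) - S) = -6/7 + (2*(g + S*g)*(11 + g + S*g) - S) = -6/7 + (-S + 2*(g + S*g)*(11 + g + S*g)) = -6/7 - S + 2*(g + S*g)*(11 + g + S*g))
-48195 - k(-106, 62) = -48195 - (-6/7 - 1*(-106) + 2*62*(1 - 106)*(11 + 62*(1 - 106))) = -48195 - (-6/7 + 106 + 2*62*(-105)*(11 + 62*(-105))) = -48195 - (-6/7 + 106 + 2*62*(-105)*(11 - 6510)) = -48195 - (-6/7 + 106 + 2*62*(-105)*(-6499)) = -48195 - (-6/7 + 106 + 84616980) = -48195 - 1*592319596/7 = -48195 - 592319596/7 = -592656961/7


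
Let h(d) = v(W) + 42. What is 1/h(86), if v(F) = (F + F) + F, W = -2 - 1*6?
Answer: 1/18 ≈ 0.055556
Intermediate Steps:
W = -8 (W = -2 - 6 = -8)
v(F) = 3*F (v(F) = 2*F + F = 3*F)
h(d) = 18 (h(d) = 3*(-8) + 42 = -24 + 42 = 18)
1/h(86) = 1/18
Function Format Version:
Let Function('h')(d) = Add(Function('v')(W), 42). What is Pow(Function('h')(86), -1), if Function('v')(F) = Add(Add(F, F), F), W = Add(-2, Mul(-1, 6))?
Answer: Rational(1, 18) ≈ 0.055556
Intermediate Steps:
W = -8 (W = Add(-2, -6) = -8)
Function('v')(F) = Mul(3, F) (Function('v')(F) = Add(Mul(2, F), F) = Mul(3, F))
Function('h')(d) = 18 (Function('h')(d) = Add(Mul(3, -8), 42) = Add(-24, 42) = 18)
Pow(Function('h')(86), -1) = Pow(18, -1) = Rational(1, 18)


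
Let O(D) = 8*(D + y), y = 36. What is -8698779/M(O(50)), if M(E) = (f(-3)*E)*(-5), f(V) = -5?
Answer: -8698779/17200 ≈ -505.74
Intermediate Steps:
O(D) = 288 + 8*D (O(D) = 8*(D + 36) = 8*(36 + D) = 288 + 8*D)
M(E) = 25*E (M(E) = -5*E*(-5) = 25*E)
-8698779/M(O(50)) = -8698779*1/(25*(288 + 8*50)) = -8698779*1/(25*(288 + 400)) = -8698779/(25*688) = -8698779/17200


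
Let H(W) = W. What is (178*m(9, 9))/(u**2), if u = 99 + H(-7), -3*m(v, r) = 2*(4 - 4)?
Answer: 0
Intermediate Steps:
m(v, r) = 0 (m(v, r) = -2*(4 - 4)/3 = -2*0/3 = -1/3*0 = 0)
u = 92 (u = 99 - 7 = 92)
(178*m(9, 9))/(u**2) = (178*0)/(92**2) = 0/8464 = 0*(1/8464) = 0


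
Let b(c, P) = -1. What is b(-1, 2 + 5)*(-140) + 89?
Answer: 229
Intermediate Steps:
b(-1, 2 + 5)*(-140) + 89 = -1*(-140) + 89 = 140 + 89 = 229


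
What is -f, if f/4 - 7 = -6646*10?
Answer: 265812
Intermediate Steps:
f = -265812 (f = 28 + 4*(-6646*10) = 28 + 4*(-66460) = 28 - 265840 = -265812)
-f = -1*(-265812) = 265812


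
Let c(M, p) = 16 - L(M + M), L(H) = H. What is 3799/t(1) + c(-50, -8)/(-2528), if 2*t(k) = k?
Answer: 4801907/632 ≈ 7598.0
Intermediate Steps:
t(k) = k/2
c(M, p) = 16 - 2*M (c(M, p) = 16 - (M + M) = 16 - 2*M)
3799/t(1) + c(-50, -8)/(-2528) = 3799/(((1/2)*1)) + (16 - 2*(-50))/(-2528) = 3799/(1/2) + (16 + 100)*(-1/2528) = 3799*2 + 116*(-1/2528) = 7598 - 29/632 = 4801907/632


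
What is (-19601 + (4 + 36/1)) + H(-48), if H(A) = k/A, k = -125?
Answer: -938803/48 ≈ -19558.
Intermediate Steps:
H(A) = -125/A
(-19601 + (4 + 36/1)) + H(-48) = (-19601 + (4 + 36/1)) - 125/(-48) = (-19601 + (4 + 36*1)) - 125*(-1/48) = (-19601 + (4 + 36)) + 125/48 = (-19601 + 40) + 125/48 = -19561 + 125/48 = -938803/48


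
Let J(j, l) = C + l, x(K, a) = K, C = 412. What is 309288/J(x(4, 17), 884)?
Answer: 12887/54 ≈ 238.65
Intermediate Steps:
J(j, l) = 412 + l
309288/J(x(4, 17), 884) = 309288/(412 + 884) = 309288/1296 = 309288*(1/1296) = 12887/54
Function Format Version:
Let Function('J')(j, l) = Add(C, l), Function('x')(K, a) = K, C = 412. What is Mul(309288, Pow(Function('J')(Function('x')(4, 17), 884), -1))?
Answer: Rational(12887, 54) ≈ 238.65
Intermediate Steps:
Function('J')(j, l) = Add(412, l)
Mul(309288, Pow(Function('J')(Function('x')(4, 17), 884), -1)) = Mul(309288, Pow(Add(412, 884), -1)) = Mul(309288, Pow(1296, -1)) = Mul(309288, Rational(1, 1296)) = Rational(12887, 54)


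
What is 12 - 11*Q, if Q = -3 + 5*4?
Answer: -175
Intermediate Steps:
Q = 17 (Q = -3 + 20 = 17)
12 - 11*Q = 12 - 11*17 = 12 - 187 = -175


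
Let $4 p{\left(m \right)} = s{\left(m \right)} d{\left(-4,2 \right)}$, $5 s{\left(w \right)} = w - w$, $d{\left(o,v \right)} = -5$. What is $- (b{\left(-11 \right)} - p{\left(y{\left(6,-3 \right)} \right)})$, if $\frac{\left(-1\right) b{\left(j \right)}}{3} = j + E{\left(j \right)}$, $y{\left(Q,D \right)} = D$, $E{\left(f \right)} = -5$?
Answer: $-48$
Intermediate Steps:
$s{\left(w \right)} = 0$ ($s{\left(w \right)} = \frac{w - w}{5} = \frac{1}{5} \cdot 0 = 0$)
$p{\left(m \right)} = 0$ ($p{\left(m \right)} = \frac{0 \left(-5\right)}{4} = \frac{1}{4} \cdot 0 = 0$)
$b{\left(j \right)} = 15 - 3 j$ ($b{\left(j \right)} = - 3 \left(j - 5\right) = - 3 \left(-5 + j\right) = 15 - 3 j$)
$- (b{\left(-11 \right)} - p{\left(y{\left(6,-3 \right)} \right)}) = - (\left(15 - -33\right) - 0) = - (\left(15 + 33\right) + 0) = - (48 + 0) = \left(-1\right) 48 = -48$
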